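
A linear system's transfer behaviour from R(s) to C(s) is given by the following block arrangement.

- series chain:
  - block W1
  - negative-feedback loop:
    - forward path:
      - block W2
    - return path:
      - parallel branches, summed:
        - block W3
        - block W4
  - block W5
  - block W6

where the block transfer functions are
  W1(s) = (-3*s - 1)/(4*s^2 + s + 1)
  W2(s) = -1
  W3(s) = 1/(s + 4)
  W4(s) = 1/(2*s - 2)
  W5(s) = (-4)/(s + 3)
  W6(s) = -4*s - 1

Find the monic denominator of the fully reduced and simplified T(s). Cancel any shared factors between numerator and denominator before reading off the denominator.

First reduce the diagram to T(s).

[1] sum the parallel branches W3, W4 -> (3*s + 2)/(2*s^2 + 6*s - 8)
[2] feedback reduction of W2, (W3+W4) -> (-2*s^2 - 6*s + 8)/(2*s^2 + 3*s - 10)
[3] reduce the series chain W1, [W2/(1+W2*(W3+W4))], W5, W6 -> (96*s^4 + 344*s^3 - 208*s^2 - 200*s - 32)/(8*s^5 + 38*s^4 + 7*s^3 - 112*s^2 - 31*s - 30)
No further cancellation is possible in the step-3 result, so that is T(s). Its denominator becomes monic after dividing by the leading coefficient 8.

Answer: s^5 + 19*s^4/4 + 7*s^3/8 - 14*s^2 - 31*s/8 - 15/4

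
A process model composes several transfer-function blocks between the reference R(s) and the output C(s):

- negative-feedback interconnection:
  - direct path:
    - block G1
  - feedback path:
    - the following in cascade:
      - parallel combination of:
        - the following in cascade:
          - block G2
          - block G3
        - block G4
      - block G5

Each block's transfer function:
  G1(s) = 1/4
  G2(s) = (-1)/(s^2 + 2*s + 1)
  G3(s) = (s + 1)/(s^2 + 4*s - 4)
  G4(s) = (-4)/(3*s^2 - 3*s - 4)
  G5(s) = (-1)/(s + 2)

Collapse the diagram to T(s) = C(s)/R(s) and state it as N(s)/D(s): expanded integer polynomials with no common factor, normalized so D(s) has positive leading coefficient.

Answer: (3*s^6 + 18*s^5 + 5*s^4 - 70*s^3 - 52*s^2 + 40*s + 32)/(12*s^6 + 72*s^5 + 20*s^4 - 276*s^3 - 185*s^2 + 157*s + 108)

Working:
1. reduce the series chain G2, G3, giving (-1)/(s^3 + 5*s^2 - 4)
2. sum the parallel branches (G2*G3), G4, giving (-4*s^3 - 23*s^2 + 3*s + 20)/(3*s^5 + 12*s^4 - 19*s^3 - 32*s^2 + 12*s + 16)
3. series reduction of ((G2*G3)+G4), G5, giving (4*s^3 + 23*s^2 - 3*s - 20)/(3*s^6 + 18*s^5 + 5*s^4 - 70*s^3 - 52*s^2 + 40*s + 32)
4. feedback reduction of G1, (((G2*G3)+G4)*G5); the result is T(s) itself (integer coefficients, no common factor, positive leading denominator coefficient)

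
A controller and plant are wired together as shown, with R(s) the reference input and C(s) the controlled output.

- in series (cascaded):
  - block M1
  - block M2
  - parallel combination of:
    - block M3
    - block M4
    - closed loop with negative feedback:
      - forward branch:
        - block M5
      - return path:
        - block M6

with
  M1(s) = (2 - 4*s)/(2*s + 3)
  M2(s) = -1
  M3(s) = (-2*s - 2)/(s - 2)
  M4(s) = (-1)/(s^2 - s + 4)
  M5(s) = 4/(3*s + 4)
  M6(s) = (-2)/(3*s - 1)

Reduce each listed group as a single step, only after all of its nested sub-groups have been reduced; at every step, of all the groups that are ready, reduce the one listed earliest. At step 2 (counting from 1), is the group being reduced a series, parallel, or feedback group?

[1] feedback reduction of M5, M6
[2] combine M3, M4, [M5/(1+M5*M6)] in parallel
[3] reduce the series chain M1, M2, (M3+M4+[M5/(1+M5*M6)])
Step 2 collapses a parallel group.

Final answer: parallel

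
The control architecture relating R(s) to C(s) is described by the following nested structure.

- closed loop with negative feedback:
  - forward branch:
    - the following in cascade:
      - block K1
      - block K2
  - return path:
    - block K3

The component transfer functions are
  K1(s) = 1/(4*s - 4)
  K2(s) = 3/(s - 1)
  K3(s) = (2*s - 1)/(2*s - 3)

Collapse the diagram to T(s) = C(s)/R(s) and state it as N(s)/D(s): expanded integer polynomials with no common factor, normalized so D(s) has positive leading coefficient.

Answer: (6*s - 9)/(8*s^3 - 28*s^2 + 38*s - 15)

Working:
[1] series reduction of K1, K2; result 3/(4*s^2 - 8*s + 4)
[2] collapse the loop ((K1*K2) forward, K3 return): this yields T(s), and no further normalization is needed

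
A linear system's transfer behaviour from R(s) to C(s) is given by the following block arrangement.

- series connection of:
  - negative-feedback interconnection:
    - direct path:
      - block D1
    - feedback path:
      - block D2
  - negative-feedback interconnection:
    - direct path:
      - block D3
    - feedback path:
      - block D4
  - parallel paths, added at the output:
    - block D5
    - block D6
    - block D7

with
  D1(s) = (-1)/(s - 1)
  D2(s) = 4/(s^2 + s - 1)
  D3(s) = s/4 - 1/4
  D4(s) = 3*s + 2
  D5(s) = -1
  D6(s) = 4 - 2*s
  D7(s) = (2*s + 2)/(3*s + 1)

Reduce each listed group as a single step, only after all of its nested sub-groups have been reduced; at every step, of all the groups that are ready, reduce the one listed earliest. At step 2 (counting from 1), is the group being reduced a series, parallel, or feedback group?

Step 1 - collapse the loop (D1 forward, D2 return)
Step 2 - apply the feedback formula to D3, D4
Step 3 - reduce the parallel group D5, D6, D7
Step 4 - series reduction of [D1/(1+D1*D2)], [D3/(1+D3*D4)], (D5+D6+D7)
The group at step 2 is a feedback group.

Therefore the answer is feedback.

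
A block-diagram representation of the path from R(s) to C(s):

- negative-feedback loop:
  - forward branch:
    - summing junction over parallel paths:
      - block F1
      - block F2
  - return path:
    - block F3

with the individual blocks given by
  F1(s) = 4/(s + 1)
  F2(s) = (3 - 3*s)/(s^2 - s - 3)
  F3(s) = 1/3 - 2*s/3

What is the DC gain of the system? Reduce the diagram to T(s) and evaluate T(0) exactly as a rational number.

[1] reduce the parallel group F1, F2 -> (s^2 - 4*s - 9)/(s^3 - 4*s - 3)
[2] reduce the feedback loop with forward (F1+F2) and return F3 -> (3*s^2 - 12*s - 27)/(s^3 + 9*s^2 + 2*s - 18)
That last expression is T(s); at s = 0 only the constant terms survive, so T(0) = -27/(-18) = 3/2.

Hence the answer: 3/2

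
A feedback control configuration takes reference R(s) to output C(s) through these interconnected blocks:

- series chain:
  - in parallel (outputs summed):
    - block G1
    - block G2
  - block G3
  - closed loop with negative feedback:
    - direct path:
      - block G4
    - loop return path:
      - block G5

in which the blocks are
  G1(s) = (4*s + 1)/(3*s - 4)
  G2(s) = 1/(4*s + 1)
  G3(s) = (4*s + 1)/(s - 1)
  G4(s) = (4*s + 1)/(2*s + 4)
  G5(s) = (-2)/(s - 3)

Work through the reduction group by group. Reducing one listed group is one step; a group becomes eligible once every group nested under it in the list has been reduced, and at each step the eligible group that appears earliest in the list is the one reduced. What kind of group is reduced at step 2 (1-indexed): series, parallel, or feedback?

The answer is feedback.

Reasoning:
[1] combine G1, G2 in parallel
[2] apply the feedback formula to G4, G5
[3] reduce the series chain (G1+G2), G3, [G4/(1+G4*G5)]
The group at step 2 is a feedback group.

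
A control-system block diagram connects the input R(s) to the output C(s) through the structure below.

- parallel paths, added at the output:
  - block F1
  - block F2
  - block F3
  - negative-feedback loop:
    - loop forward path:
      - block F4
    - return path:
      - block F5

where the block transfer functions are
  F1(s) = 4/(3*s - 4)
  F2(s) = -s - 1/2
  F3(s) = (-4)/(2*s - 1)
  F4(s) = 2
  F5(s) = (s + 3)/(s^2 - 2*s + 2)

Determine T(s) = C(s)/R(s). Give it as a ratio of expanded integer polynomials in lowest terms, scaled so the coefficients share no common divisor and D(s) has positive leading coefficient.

Answer: (-12*s^5 + 40*s^4 - 193*s^3 + 300*s^2 - 160*s + 192)/(12*s^4 - 22*s^3 + 104*s^2 - 176*s + 64)

Working:
[1] close the feedback loop around F4, F5 gives (2*s^2 - 4*s + 4)/(s^2 + 8)
[2] sum the parallel branches F1, F2, F3, [F4/(1+F4*F5)]; the result is T(s) itself (integer coefficients, no common factor, positive leading denominator coefficient)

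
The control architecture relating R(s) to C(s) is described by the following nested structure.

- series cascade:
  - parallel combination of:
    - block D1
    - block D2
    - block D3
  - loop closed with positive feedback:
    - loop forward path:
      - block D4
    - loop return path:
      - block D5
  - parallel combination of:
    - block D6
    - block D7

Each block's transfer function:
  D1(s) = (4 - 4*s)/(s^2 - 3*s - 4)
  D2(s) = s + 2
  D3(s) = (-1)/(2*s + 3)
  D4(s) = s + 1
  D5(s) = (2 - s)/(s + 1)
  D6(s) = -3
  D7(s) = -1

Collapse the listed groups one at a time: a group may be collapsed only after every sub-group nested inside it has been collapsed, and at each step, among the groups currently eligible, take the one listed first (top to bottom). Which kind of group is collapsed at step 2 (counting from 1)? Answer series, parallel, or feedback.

Step 1: parallel reduction of D1, D2, D3
Step 2: reduce the feedback loop with forward D4 and return D5
Step 3: reduce the parallel group D6, D7
Step 4: combine (D1+D2+D3), [D4/(1-D4*D5)], (D6+D7) in series
So the answer for step 2 is feedback.

Final answer: feedback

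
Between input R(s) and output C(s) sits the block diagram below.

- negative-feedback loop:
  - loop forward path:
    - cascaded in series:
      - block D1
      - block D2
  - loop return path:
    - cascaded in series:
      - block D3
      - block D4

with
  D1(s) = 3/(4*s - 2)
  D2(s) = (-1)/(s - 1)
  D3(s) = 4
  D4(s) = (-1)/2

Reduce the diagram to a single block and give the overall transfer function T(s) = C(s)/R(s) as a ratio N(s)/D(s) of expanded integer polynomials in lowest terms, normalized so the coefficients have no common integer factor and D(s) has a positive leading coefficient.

First reduce the diagram to T(s).

Step 1. series reduction of D1, D2 = (-3)/(4*s^2 - 6*s + 2)
Step 2. reduce the series chain D3, D4 = -2
Step 3. apply the feedback formula to (D1*D2), (D3*D4); the result is T(s) itself (integer coefficients, no common factor, positive leading denominator coefficient)

Answer: (-3)/(4*s^2 - 6*s + 8)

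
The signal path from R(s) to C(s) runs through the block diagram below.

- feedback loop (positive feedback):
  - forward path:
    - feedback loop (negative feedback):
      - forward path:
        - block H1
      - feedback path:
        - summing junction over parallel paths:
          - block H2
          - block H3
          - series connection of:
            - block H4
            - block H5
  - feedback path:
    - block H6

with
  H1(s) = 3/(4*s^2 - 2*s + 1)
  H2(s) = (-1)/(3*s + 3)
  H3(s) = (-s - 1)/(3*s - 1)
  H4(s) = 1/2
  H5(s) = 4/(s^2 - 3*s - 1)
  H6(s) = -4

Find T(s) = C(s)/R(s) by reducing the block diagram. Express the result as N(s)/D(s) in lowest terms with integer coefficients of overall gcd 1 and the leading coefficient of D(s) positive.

First reduce the diagram to T(s).

Step 1 - cascade H4, H5 -> 2/(s^2 - 3*s - 1)
Step 2 - reduce the parallel group H2, H3, (H4*H5) -> (-3*s^4 + 46*s^2 + 27*s - 4)/(9*s^4 - 21*s^3 - 30*s^2 + 3*s + 3)
Step 3 - reduce the feedback loop with forward H1 and return (H2+H3+(H4*H5)) -> (9*s^4 - 21*s^3 - 30*s^2 + 3*s + 3)/(12*s^6 - 34*s^5 - 26*s^4 + 17*s^3 + 38*s^2 + 26*s - 3)
Step 4 - reduce the feedback loop with forward [H1/(1+H1*(H2+H3+(H4*H5)))] and return H6: this yields T(s), and no further normalization is needed

Answer: (9*s^4 - 21*s^3 - 30*s^2 + 3*s + 3)/(12*s^6 - 34*s^5 + 10*s^4 - 67*s^3 - 82*s^2 + 38*s + 9)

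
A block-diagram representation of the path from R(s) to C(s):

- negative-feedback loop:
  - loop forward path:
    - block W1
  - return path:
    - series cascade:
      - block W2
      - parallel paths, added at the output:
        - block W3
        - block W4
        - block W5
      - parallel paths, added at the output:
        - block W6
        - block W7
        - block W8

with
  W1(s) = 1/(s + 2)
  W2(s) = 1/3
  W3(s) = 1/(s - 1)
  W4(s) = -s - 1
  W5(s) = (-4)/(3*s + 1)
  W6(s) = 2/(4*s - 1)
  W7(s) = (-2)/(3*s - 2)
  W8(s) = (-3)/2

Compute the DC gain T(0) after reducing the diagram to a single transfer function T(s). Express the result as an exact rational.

Reducing step by step:

Step 1 - add W3, W4, W5 (parallel) -> (-3*s^3 - s^2 + 2*s + 6)/(3*s^2 - 2*s - 1)
Step 2 - parallel reduction of W6, W7, W8 -> (-36*s^2 + 29*s - 10)/(24*s^2 - 22*s + 4)
Step 3 - multiply W2, (W3+W4+W5), (W6+W7+W8) (series) -> (108*s^5 - 51*s^4 - 71*s^3 - 148*s^2 + 154*s - 60)/(216*s^4 - 342*s^3 + 96*s^2 + 42*s - 12)
Step 4 - feedback reduction of W1, (W2*(W3+W4+W5)*(W6+W7+W8)) -> (216*s^4 - 342*s^3 + 96*s^2 + 42*s - 12)/(324*s^5 + 39*s^4 - 659*s^3 + 86*s^2 + 226*s - 84)
Step 4 gives the overall T(s). Then T(0) = -12/(-84) = 1/7.

Answer: 1/7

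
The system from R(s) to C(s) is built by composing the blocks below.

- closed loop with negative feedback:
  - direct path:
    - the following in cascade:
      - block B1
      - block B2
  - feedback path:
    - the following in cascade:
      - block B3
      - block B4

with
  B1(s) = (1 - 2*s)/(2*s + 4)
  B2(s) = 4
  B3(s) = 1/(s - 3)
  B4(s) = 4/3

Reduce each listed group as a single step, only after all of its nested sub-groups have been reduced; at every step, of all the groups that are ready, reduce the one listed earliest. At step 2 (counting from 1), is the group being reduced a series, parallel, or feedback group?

[1] reduce the series chain B1, B2
[2] combine B3, B4 in series
[3] collapse the loop ((B1*B2) forward, (B3*B4) return)
Step 2 collapses a series group.

Hence the answer: series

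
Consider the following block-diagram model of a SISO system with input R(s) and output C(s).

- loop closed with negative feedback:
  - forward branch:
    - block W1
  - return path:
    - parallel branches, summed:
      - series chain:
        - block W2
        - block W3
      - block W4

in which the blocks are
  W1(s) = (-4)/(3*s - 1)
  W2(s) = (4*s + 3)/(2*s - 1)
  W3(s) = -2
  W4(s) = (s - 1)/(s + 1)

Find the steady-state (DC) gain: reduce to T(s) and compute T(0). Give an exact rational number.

Answer: 4/21

Working:
Step 1 - reduce the series chain W2, W3 = (-8*s - 6)/(2*s - 1)
Step 2 - parallel reduction of (W2*W3), W4 = (-6*s^2 - 17*s - 5)/(2*s^2 + s - 1)
Step 3 - collapse the loop (W1 forward, ((W2*W3)+W4) return) = (-8*s^2 - 4*s + 4)/(6*s^3 + 25*s^2 + 64*s + 21)
DC gain: substitute s = 0 into T(s) from step 3: T(0) = 4/21.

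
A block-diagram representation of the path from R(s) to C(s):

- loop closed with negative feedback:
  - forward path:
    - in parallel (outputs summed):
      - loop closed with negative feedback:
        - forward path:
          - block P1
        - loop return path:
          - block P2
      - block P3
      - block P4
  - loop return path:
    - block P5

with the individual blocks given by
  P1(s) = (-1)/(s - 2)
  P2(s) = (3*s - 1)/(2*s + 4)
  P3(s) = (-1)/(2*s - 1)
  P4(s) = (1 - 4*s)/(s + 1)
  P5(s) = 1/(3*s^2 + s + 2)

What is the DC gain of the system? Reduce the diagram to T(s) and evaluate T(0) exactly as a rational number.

Step 1: feedback reduction of P1, P2, giving (-2*s - 4)/(2*s^2 - 3*s - 7)
Step 2: add [P1/(1+P1*P2)], P3, P4 (parallel), giving (-16*s^4 + 30*s^3 + 27*s^2 - 31*s + 18)/(4*s^4 - 4*s^3 - 19*s^2 - 4*s + 7)
Step 3: collapse the loop (([P1/(1+P1*P2)]+P3+P4) forward, P5 return), giving (-48*s^6 + 74*s^5 + 79*s^4 - 6*s^3 + 77*s^2 - 44*s + 36)/(12*s^6 - 8*s^5 - 69*s^4 - 9*s^3 + 6*s^2 - 32*s + 32)
DC gain: substitute s = 0 into T(s) from step 3: T(0) = 36/32 = 9/8.

Answer: 9/8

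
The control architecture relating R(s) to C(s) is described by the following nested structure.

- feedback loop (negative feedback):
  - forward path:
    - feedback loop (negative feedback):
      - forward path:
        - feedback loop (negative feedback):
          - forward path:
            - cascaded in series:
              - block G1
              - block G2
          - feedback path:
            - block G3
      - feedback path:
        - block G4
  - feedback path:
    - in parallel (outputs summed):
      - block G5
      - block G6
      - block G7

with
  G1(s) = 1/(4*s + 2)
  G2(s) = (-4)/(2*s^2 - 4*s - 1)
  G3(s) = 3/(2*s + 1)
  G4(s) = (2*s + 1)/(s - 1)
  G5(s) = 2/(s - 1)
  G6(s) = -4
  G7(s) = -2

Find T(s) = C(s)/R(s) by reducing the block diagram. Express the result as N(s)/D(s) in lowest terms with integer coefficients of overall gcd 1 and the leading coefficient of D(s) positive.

Reducing step by step:

Step 1. multiply G1, G2 (series) gives (-2)/(4*s^3 - 6*s^2 - 6*s - 1)
Step 2. feedback reduction of (G1*G2), G3 gives (-4*s - 2)/(8*s^4 - 8*s^3 - 18*s^2 - 8*s - 7)
Step 3. feedback reduction of [(G1*G2)/(1+(G1*G2)*G3)], G4 gives (-4*s^2 + 2*s + 2)/(8*s^5 - 16*s^4 - 10*s^3 + 2*s^2 - 7*s + 5)
Step 4. add G5, G6, G7 (parallel) gives (8 - 6*s)/(s - 1)
Step 5. reduce the feedback loop with forward [[(G1*G2)/(1+(G1*G2)*G3)]/(1+[(G1*G2)/(1+(G1*G2)*G3)]*G4)] and return (G5+G6+G7), giving the overall T(s)

Answer: (-4*s^2 + 2*s + 2)/(8*s^5 - 16*s^4 - 10*s^3 + 26*s^2 - 27*s - 11)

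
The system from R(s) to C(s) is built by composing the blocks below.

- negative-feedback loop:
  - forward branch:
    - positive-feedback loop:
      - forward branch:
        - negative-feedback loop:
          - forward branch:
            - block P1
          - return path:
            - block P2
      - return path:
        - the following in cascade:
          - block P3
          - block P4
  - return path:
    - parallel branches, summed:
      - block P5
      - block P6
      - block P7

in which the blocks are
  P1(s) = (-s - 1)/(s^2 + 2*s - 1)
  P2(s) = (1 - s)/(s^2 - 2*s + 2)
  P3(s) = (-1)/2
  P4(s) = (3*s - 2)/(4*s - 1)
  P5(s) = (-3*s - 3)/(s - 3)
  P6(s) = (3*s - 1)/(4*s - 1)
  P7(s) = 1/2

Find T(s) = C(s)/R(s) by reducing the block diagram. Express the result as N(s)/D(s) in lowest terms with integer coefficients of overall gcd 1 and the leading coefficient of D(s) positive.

The answer is (-8*s^5 + 34*s^4 - 32*s^3 - 10*s^2 + 52*s - 12)/(8*s^6 - 15*s^5 + 41*s^4 + 17*s^3 - 149*s^2 + 238*s - 60).

Reasoning:
Step 1 - collapse the loop (P1 forward, P2 return) = (-s^3 + s^2 - 2)/(s^4 - 2*s^2 + 6*s - 3)
Step 2 - cascade P3, P4 = (2 - 3*s)/(8*s - 2)
Step 3 - collapse the loop ([P1/(1+P1*P2)] forward, (P3*P4) return) = (-8*s^4 + 10*s^3 - 2*s^2 - 16*s + 4)/(8*s^5 - 5*s^4 - 11*s^3 + 50*s^2 - 42*s + 10)
Step 4 - add P5, P6, P7 (parallel) = (-14*s^2 - 51*s + 15)/(8*s^2 - 26*s + 6)
Step 5 - collapse the loop ([[P1/(1+P1*P2)]/(1-[P1/(1+P1*P2)]*(P3*P4))] forward, (P5+P6+P7) return); the result is T(s) itself (integer coefficients, no common factor, positive leading denominator coefficient)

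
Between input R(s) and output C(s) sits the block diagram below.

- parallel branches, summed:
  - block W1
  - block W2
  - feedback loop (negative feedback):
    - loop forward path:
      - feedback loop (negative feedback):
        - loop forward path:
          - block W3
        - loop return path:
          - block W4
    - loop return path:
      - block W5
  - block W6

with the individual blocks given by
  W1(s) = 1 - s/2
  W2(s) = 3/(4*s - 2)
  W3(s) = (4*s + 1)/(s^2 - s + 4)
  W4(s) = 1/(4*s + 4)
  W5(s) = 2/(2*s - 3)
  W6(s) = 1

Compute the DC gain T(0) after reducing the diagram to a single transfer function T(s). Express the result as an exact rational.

The answer is 67/86.

Reasoning:
[1] close the feedback loop around W3, W4 = (16*s^2 + 20*s + 4)/(4*s^3 + 16*s + 17)
[2] apply the feedback formula to [W3/(1+W3*W4)], W5 = (32*s^3 - 8*s^2 - 52*s - 12)/(8*s^4 - 12*s^3 + 64*s^2 + 26*s - 43)
[3] parallel reduction of W1, W2, [[W3/(1+W3*W4)]/(1+[W3/(1+W3*W4)]*W5)], W6 = (-16*s^6 + 96*s^5 - 116*s^4 + 440*s^3 + 64*s^2 - 357*s + 67)/(32*s^5 - 64*s^4 + 280*s^3 - 24*s^2 - 224*s + 86)
DC gain: substitute s = 0 into T(s) from step 3: T(0) = 67/86.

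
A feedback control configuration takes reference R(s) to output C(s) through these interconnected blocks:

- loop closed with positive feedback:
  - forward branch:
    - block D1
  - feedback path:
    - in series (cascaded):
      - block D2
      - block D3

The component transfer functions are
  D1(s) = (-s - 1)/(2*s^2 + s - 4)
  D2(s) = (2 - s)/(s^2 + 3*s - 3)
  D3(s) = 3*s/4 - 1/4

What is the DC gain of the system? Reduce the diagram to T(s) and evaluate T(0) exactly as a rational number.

(1) reduce the series chain D2, D3; result (-3*s^2 + 7*s - 2)/(4*s^2 + 12*s - 12)
(2) feedback reduction of D1, (D2*D3); result (-4*s^3 - 16*s^2 + 12)/(8*s^4 + 25*s^3 - 24*s^2 - 55*s + 46)
The step-2 result is T(s). Setting s = 0: T(0) = 12/46 = 6/23.

Final answer: 6/23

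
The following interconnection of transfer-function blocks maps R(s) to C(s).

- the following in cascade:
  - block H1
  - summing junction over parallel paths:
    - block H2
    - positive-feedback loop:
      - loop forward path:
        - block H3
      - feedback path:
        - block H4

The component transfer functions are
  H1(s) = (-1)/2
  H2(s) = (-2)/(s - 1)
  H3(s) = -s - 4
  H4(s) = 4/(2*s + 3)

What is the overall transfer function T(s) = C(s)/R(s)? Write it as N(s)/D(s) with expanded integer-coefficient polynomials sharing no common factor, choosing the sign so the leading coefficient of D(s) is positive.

Step 1 - feedback reduction of H3, H4 -> (-2*s^2 - 11*s - 12)/(6*s + 19)
Step 2 - reduce the parallel group H2, [H3/(1-H3*H4)] -> (-2*s^3 - 9*s^2 - 13*s - 26)/(6*s^2 + 13*s - 19)
Step 3 - multiply H1, (H2+[H3/(1-H3*H4)]) (series); the result is T(s) itself (integer coefficients, no common factor, positive leading denominator coefficient)

Therefore the answer is (2*s^3 + 9*s^2 + 13*s + 26)/(12*s^2 + 26*s - 38).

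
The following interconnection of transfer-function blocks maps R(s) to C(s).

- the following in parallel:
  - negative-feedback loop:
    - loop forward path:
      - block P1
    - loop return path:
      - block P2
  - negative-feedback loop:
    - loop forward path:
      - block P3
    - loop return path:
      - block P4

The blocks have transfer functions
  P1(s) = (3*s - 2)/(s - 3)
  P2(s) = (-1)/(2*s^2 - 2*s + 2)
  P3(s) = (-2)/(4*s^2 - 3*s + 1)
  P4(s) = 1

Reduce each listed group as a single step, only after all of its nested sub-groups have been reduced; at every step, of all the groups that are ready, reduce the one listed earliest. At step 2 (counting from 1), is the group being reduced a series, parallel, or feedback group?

Answer: feedback

Working:
1. close the feedback loop around P1, P2
2. close the feedback loop around P3, P4
3. sum the parallel branches [P1/(1+P1*P2)], [P3/(1+P3*P4)]
Step 2: feedback.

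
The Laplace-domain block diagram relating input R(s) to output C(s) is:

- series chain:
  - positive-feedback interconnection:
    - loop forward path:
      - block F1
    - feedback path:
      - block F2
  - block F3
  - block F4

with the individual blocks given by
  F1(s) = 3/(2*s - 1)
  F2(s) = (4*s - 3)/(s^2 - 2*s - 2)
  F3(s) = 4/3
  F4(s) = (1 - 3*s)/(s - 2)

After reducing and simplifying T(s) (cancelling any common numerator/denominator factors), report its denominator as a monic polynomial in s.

1. close the feedback loop around F1, F2; result (3*s^2 - 6*s - 6)/(2*s^3 - 5*s^2 - 14*s + 11)
2. cascade [F1/(1-F1*F2)], F3, F4; result (-12*s^3 + 28*s^2 + 16*s - 8)/(2*s^4 - 9*s^3 - 4*s^2 + 39*s - 22)
Step 2 gives the fully reduced T(s), with no common factor left to cancel. The denominator's leading coefficient is 2, so divide each of its coefficients by 2 to get the monic form.

Answer: s^4 - 9*s^3/2 - 2*s^2 + 39*s/2 - 11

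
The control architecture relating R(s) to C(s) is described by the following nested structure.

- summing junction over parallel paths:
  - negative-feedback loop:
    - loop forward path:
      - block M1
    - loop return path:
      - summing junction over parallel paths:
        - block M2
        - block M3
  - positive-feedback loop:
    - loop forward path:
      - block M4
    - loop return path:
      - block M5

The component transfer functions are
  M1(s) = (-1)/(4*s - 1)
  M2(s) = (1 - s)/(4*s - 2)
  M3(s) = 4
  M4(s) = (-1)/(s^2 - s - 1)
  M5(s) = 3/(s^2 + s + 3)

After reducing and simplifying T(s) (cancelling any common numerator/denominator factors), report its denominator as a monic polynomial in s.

Reducing step by step:

(1) parallel reduction of M2, M3 gives (15*s - 7)/(4*s - 2)
(2) collapse the loop (M1 forward, (M2+M3) return) gives (2 - 4*s)/(16*s^2 - 27*s + 9)
(3) collapse the loop (M4 forward, M5 return) gives (-s^2 - s - 3)/(s^4 + s^2 - 4*s)
(4) reduce the parallel group [M1/(1+M1*(M2+M3))], [M4/(1-M4*M5)] gives (-4*s^5 - 14*s^4 + 7*s^3 - 12*s^2 + 64*s - 27)/(16*s^6 - 27*s^5 + 25*s^4 - 91*s^3 + 117*s^2 - 36*s)
No further cancellation is possible in the step-4 result, so that is T(s). Its denominator becomes monic after dividing by the leading coefficient 16.

Answer: s^6 - 27*s^5/16 + 25*s^4/16 - 91*s^3/16 + 117*s^2/16 - 9*s/4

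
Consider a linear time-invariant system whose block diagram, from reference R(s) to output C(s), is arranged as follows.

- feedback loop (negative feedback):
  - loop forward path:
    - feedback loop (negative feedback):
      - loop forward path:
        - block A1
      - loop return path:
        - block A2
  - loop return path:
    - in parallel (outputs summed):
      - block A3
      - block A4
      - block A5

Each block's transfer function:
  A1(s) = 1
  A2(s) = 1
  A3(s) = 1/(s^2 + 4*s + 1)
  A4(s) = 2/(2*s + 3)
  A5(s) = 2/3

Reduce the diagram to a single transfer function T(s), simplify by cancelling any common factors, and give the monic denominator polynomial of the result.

Step 1: reduce the feedback loop with forward A1 and return A2 -> 1/2
Step 2: combine A3, A4, A5 in parallel -> (4*s^3 + 28*s^2 + 58*s + 21)/(6*s^3 + 33*s^2 + 42*s + 9)
Step 3: close the feedback loop around [A1/(1+A1*A2)], (A3+A4+A5) -> (6*s^3 + 33*s^2 + 42*s + 9)/(16*s^3 + 94*s^2 + 142*s + 39)
That last expression is T(s), already simplified. Scaling its denominator by 1/16 (the reciprocal of the leading coefficient) yields the monic denominator.

Therefore the answer is s^3 + 47*s^2/8 + 71*s/8 + 39/16.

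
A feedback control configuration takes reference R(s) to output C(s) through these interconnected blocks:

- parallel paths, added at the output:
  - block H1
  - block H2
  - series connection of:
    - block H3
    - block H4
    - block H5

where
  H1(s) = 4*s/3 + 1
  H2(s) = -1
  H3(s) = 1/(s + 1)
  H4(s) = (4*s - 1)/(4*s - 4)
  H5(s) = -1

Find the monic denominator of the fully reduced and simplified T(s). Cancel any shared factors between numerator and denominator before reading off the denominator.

First reduce the diagram to T(s).

Step 1 - cascade H3, H4, H5 -> (1 - 4*s)/(4*s^2 - 4)
Step 2 - add H1, H2, (H3*H4*H5) (parallel) -> (16*s^3 - 28*s + 3)/(12*s^2 - 12)
T(s) is the step-2 result (common factors already cancelled). Leading coefficient of the denominator: 12. Divide through by 12 for the monic polynomial.

Answer: s^2 - 1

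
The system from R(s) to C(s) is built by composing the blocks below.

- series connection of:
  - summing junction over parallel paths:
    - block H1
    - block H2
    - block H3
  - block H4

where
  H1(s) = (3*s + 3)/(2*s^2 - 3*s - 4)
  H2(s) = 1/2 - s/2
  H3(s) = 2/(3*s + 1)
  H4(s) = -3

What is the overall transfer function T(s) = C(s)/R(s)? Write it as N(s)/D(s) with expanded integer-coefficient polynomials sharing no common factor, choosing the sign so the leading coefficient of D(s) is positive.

[1] combine H1, H2, H3 in parallel gives (-6*s^4 + 13*s^3 + 34*s^2 + s - 14)/(12*s^3 - 14*s^2 - 30*s - 8)
[2] multiply (H1+H2+H3), H4 (series), giving the overall T(s)

Therefore the answer is (18*s^4 - 39*s^3 - 102*s^2 - 3*s + 42)/(12*s^3 - 14*s^2 - 30*s - 8).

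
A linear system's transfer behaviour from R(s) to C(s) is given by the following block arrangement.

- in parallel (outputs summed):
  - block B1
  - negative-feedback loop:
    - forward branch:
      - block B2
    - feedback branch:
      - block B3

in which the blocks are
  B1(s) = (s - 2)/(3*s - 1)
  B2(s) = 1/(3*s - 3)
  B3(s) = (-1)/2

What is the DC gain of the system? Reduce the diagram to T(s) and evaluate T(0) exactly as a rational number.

(1) collapse the loop (B2 forward, B3 return), giving 2/(6*s - 7)
(2) combine B1, [B2/(1+B2*B3)] in parallel, giving (6*s^2 - 13*s + 12)/(18*s^2 - 27*s + 7)
Step 2 gives the overall T(s). Then T(0) = 12/7.

Therefore the answer is 12/7.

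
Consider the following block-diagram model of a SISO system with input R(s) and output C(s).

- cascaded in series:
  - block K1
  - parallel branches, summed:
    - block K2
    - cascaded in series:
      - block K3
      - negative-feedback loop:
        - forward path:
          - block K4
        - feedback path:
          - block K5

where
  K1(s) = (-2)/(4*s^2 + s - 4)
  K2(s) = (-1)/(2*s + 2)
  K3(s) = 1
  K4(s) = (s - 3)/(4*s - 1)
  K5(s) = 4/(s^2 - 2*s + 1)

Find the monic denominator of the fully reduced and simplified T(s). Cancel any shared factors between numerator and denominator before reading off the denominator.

Reducing step by step:

(1) feedback reduction of K4, K5 gives (s^3 - 5*s^2 + 7*s - 3)/(4*s^3 - 9*s^2 + 10*s - 13)
(2) combine K3, [K4/(1+K4*K5)] in series gives (s^3 - 5*s^2 + 7*s - 3)/(4*s^3 - 9*s^2 + 10*s - 13)
(3) reduce the parallel group K2, (K3*[K4/(1+K4*K5)]) gives (2*s^4 - 12*s^3 + 13*s^2 - 2*s + 7)/(8*s^4 - 10*s^3 + 2*s^2 - 6*s - 26)
(4) series reduction of K1, (K2+(K3*[K4/(1+K4*K5)])) gives (-2*s^4 + 12*s^3 - 13*s^2 + 2*s - 7)/(16*s^6 - 16*s^5 - 17*s^4 + 9*s^3 - 59*s^2 - s + 52)
Step 4 gives the fully reduced T(s), with no common factor left to cancel. The denominator's leading coefficient is 16, so divide each of its coefficients by 16 to get the monic form.

Answer: s^6 - s^5 - 17*s^4/16 + 9*s^3/16 - 59*s^2/16 - s/16 + 13/4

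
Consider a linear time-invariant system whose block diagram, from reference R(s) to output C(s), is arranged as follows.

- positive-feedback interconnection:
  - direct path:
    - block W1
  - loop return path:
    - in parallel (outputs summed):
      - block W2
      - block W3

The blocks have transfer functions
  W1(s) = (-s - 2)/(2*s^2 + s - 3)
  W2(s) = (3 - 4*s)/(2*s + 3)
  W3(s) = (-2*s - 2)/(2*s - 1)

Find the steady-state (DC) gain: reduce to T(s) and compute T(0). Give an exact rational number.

Step 1: sum the parallel branches W2, W3: (-12*s^2 - 9)/(4*s^2 + 4*s - 3)
Step 2: reduce the feedback loop with forward W1 and return (W2+W3): (-4*s^3 - 12*s^2 - 5*s + 6)/(8*s^4 - 38*s^2 - 24*s - 9)
Evaluating the step-2 result (the overall T(s)) at s = 0 gives T(0) = 6/(-9) = -2/3.

Final answer: -2/3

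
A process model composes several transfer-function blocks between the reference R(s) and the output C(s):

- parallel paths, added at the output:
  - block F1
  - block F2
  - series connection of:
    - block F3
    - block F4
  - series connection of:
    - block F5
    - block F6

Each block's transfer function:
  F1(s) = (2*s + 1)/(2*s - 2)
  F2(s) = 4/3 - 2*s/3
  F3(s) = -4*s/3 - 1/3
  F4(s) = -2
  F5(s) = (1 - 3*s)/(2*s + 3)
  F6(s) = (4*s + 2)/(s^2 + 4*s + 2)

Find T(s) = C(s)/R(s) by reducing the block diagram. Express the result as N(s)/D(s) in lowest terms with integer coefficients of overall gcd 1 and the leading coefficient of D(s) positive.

Step 1: reduce the series chain F3, F4; result 8*s/3 + 2/3
Step 2: reduce the series chain F5, F6; result (-12*s^2 - 2*s + 2)/(2*s^3 + 11*s^2 + 16*s + 6)
Step 3: reduce the parallel group F1, F2, (F3*F4), (F5*F6); the result is T(s) itself (integer coefficients, no common factor, positive leading denominator coefficient)

Answer: (8*s^5 + 48*s^4 + 56*s^3 + 43*s^2 - 28*s - 22)/(4*s^4 + 18*s^3 + 10*s^2 - 20*s - 12)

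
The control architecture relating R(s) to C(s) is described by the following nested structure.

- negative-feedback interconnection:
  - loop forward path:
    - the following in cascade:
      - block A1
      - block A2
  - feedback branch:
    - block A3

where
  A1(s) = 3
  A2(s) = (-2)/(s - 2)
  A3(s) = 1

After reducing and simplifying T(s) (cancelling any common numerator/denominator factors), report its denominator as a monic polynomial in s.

Step 1. series reduction of A1, A2, giving (-6)/(s - 2)
Step 2. feedback reduction of (A1*A2), A3, giving (-6)/(s - 8)
The result of step 2 is T(s) in lowest terms. Its denominator already has leading coefficient 1, so it is monic as it stands.

Therefore the answer is s - 8.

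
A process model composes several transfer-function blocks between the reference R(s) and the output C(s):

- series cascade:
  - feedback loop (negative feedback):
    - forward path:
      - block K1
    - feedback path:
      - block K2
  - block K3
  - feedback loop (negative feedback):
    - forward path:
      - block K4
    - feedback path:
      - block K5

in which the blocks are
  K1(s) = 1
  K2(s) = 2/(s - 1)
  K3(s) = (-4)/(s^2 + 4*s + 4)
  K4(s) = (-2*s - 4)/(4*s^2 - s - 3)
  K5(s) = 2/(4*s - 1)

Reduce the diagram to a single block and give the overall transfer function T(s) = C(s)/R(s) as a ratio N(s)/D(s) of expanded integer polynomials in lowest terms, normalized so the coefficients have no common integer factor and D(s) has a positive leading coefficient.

First reduce the diagram to T(s).

1. reduce the feedback loop with forward K1 and return K2 -> (s - 1)/(s + 1)
2. close the feedback loop around K4, K5 -> (-8*s^2 - 14*s + 4)/(16*s^3 - 8*s^2 - 15*s - 5)
3. reduce the series chain [K1/(1+K1*K2)], K3, [K4/(1+K4*K5)], which is the overall transfer function T(s) = C(s)/R(s) in lowest terms

Answer: (32*s^2 - 40*s + 8)/(16*s^5 + 40*s^4 - 7*s^3 - 66*s^2 - 45*s - 10)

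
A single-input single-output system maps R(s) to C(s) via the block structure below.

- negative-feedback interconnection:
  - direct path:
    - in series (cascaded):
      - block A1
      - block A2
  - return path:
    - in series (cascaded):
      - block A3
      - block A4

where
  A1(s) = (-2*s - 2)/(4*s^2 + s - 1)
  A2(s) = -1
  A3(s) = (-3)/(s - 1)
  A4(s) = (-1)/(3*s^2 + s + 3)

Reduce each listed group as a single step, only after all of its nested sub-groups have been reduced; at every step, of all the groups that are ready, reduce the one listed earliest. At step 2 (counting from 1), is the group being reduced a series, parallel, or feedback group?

Step 1 - series reduction of A1, A2
Step 2 - multiply A3, A4 (series)
Step 3 - apply the feedback formula to (A1*A2), (A3*A4)
So the answer for step 2 is series.

Hence the answer: series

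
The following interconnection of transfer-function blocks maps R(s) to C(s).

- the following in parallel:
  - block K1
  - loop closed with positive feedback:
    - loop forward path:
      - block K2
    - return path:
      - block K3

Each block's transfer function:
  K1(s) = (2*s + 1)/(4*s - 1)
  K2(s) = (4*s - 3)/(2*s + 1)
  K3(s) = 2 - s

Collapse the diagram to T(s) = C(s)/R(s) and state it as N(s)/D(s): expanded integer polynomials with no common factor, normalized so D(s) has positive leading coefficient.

First reduce the diagram to T(s).

Step 1: collapse the loop (K2 forward, K3 return) -> (4*s - 3)/(4*s^2 - 9*s + 7)
Step 2: reduce the parallel group K1, [K2/(1-K2*K3)], giving the overall T(s)

Answer: (8*s^3 + 2*s^2 - 11*s + 10)/(16*s^3 - 40*s^2 + 37*s - 7)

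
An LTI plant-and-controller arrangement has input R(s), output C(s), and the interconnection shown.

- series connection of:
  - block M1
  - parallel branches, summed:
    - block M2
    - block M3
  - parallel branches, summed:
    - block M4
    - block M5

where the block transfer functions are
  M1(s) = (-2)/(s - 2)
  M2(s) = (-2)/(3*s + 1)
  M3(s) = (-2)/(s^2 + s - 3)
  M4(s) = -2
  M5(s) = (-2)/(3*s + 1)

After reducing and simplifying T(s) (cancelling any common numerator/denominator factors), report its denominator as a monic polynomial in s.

Reducing step by step:

Step 1. combine M2, M3 in parallel -> (-2*s^2 - 8*s + 4)/(3*s^3 + 4*s^2 - 8*s - 3)
Step 2. sum the parallel branches M4, M5 -> (-6*s - 4)/(3*s + 1)
Step 3. series reduction of M1, (M2+M3), (M4+M5) -> (-24*s^3 - 112*s^2 - 16*s + 32)/(9*s^5 - 3*s^4 - 50*s^3 + 23*s^2 + 31*s + 6)
Step 3 gives the fully reduced T(s), with no common factor left to cancel. The denominator's leading coefficient is 9, so divide each of its coefficients by 9 to get the monic form.

Answer: s^5 - s^4/3 - 50*s^3/9 + 23*s^2/9 + 31*s/9 + 2/3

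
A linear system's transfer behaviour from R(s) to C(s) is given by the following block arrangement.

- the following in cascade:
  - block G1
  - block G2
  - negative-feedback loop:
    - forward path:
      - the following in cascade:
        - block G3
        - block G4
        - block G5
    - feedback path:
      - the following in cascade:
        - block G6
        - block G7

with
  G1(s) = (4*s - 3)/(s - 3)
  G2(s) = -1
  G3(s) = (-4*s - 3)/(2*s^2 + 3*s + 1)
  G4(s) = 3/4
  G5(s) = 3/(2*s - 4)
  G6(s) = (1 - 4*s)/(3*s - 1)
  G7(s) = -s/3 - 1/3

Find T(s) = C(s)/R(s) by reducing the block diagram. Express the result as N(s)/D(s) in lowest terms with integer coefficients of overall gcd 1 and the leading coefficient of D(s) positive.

Answer: (432*s^3 - 144*s^2 - 243*s + 81)/(48*s^5 - 232*s^4 + 80*s^3 + 529*s^2 + 94*s - 75)

Working:
1. reduce the series chain G3, G4, G5 gives (-36*s - 27)/(16*s^3 - 8*s^2 - 40*s - 16)
2. combine G6, G7 in series gives (4*s^2 + 3*s - 1)/(9*s - 3)
3. collapse the loop ((G3*G4*G5) forward, (G6*G7) return) gives (-108*s^2 - 45*s + 27)/(48*s^4 - 88*s^3 - 184*s^2 - 23*s + 25)
4. reduce the series chain G1, G2, [(G3*G4*G5)/(1+(G3*G4*G5)*(G6*G7))]: this yields T(s), and no further normalization is needed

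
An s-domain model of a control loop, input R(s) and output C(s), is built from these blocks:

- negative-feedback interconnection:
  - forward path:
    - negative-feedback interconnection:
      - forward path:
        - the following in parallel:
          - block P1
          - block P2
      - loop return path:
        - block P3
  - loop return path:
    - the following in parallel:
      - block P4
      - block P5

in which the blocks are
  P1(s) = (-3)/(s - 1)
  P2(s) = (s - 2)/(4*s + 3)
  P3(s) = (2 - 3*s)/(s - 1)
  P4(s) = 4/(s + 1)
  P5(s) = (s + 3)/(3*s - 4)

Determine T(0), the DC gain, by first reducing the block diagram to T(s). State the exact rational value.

First reduce the diagram to T(s).

(1) parallel reduction of P1, P2; result (s^2 - 15*s - 7)/(4*s^2 - s - 3)
(2) reduce the feedback loop with forward (P1+P2) and return P3; result (s^3 - 16*s^2 + 8*s + 7)/(s^3 + 42*s^2 - 11*s - 11)
(3) combine P4, P5 in parallel; result (s^2 + 16*s - 13)/(3*s^2 - s - 4)
(4) collapse the loop ([(P1+P2)/(1+(P1+P2)*P3)] forward, (P4+P5) return); result (3*s^5 - 49*s^4 + 36*s^3 + 77*s^2 - 39*s - 28)/(4*s^5 + 125*s^4 - 340*s^3 + 153*s^2 + 63*s - 47)
DC gain: substitute s = 0 into T(s) from step 4: T(0) = -28/(-47) = 28/47.

Answer: 28/47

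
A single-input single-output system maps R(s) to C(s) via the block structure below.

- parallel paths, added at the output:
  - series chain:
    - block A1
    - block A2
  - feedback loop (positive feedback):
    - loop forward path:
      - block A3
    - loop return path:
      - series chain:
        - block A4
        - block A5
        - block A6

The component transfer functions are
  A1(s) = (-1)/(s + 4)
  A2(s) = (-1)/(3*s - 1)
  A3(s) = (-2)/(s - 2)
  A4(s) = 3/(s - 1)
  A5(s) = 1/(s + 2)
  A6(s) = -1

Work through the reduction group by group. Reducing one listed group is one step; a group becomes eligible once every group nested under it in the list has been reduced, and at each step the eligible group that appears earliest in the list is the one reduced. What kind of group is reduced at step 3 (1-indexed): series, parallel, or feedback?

[1] series reduction of A1, A2
[2] multiply A4, A5, A6 (series)
[3] collapse the loop (A3 forward, (A4*A5*A6) return)
[4] add (A1*A2), [A3/(1-A3*(A4*A5*A6))] (parallel)
The group at step 3 is a feedback group.

Final answer: feedback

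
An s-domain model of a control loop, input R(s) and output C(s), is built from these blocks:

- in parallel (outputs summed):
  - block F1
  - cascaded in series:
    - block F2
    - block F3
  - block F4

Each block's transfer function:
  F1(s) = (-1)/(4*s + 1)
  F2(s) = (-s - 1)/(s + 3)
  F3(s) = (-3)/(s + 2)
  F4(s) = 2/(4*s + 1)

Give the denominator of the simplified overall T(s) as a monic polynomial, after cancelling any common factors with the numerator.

First reduce the diagram to T(s).

1. cascade F2, F3 = (3*s + 3)/(s^2 + 5*s + 6)
2. parallel reduction of F1, (F2*F3), F4 = (13*s^2 + 20*s + 9)/(4*s^3 + 21*s^2 + 29*s + 6)
The result of step 2 is T(s) in lowest terms. Its denominator has leading coefficient 4; dividing the denominator through by 4 makes it monic.

Answer: s^3 + 21*s^2/4 + 29*s/4 + 3/2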